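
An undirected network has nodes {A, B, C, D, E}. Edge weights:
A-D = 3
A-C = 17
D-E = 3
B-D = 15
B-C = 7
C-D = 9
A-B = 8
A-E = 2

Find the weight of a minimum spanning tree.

Grow the tree from D using Prim:
Step 1: cheapest edge leaving the tree is A-D (3); add A.
Step 2: cheapest edge leaving the tree is A-E (2); add E.
Step 3: cheapest edge leaving the tree is A-B (8); add B.
Step 4: cheapest edge leaving the tree is B-C (7); add C.
MST edges: A-D, A-E, A-B, B-C; total weight 3+2+8+7 = 20.

20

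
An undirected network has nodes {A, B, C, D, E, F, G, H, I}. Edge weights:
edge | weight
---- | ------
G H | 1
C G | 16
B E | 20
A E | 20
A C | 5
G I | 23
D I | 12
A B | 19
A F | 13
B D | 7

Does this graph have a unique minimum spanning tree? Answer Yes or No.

Kruskal: consider edges lightest-first.
G H (1): add — endpoints in different components.
A C (5): add — endpoints in different components.
B D (7): add — endpoints in different components.
D I (12): add — endpoints in different components.
A F (13): add — endpoints in different components.
C G (16): add — endpoints in different components.
A B (19): add — endpoints in different components.
A E (20): add — endpoints in different components.
Non-tree edge B E has weight 20, equal to the heaviest edge on its tree cycle — swapping gives another MST of the same weight. Not unique.

No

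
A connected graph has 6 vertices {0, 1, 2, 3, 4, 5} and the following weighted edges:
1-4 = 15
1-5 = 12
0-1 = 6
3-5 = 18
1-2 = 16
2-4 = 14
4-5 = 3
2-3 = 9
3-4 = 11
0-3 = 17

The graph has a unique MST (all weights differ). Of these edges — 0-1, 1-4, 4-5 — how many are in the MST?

2

Kruskal: consider edges lightest-first.
4-5 (3): add — endpoints in different components.
0-1 (6): add — endpoints in different components.
2-3 (9): add — endpoints in different components.
3-4 (11): add — endpoints in different components.
1-5 (12): add — endpoints in different components.
MST edge set: {4-5, 0-1, 2-3, 3-4, 1-5}.
Of the listed edges, {0-1, 4-5} are in the MST → 2.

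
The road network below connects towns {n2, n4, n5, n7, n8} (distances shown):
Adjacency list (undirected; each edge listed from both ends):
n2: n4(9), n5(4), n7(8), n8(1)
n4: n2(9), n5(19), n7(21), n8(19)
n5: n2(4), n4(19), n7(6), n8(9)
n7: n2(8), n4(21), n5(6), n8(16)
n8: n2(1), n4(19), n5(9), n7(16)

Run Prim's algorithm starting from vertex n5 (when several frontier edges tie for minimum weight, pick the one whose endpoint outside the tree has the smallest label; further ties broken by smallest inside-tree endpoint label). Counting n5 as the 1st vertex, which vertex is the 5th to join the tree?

Prim's algorithm from n5:
Step 1: cheapest edge leaving the tree is n2 n5 (4); add n2.
Step 2: cheapest edge leaving the tree is n2 n8 (1); add n8.
Step 3: cheapest edge leaving the tree is n5 n7 (6); add n7.
Step 4: cheapest edge leaving the tree is n2 n4 (9); add n4.
Vertex order: n5, n2, n8, n7, n4. The 5th vertex is n4.

n4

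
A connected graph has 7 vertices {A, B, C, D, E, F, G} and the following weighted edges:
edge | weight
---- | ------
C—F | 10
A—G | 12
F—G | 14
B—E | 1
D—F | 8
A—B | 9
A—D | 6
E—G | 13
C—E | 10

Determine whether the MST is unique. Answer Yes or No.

No

Kruskal: consider edges lightest-first.
B—E (1): add — endpoints in different components.
A—D (6): add — endpoints in different components.
D—F (8): add — endpoints in different components.
A—B (9): add — endpoints in different components.
C—E (10): add — endpoints in different components.
C—F (10): skip — C and F already connected.
A—G (12): add — endpoints in different components.
Non-tree edge C—F has weight 10, equal to the heaviest edge on its tree cycle — swapping gives another MST of the same weight. Not unique.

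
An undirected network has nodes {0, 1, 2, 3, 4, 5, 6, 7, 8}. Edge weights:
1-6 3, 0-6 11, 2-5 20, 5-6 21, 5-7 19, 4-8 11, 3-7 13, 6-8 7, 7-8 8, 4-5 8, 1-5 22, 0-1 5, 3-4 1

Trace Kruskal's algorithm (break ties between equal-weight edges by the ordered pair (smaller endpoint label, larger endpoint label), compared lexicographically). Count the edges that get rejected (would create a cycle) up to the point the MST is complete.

3

Kruskal: consider edges lightest-first.
3-4 (1): add — endpoints in different components.
1-6 (3): add — endpoints in different components.
0-1 (5): add — endpoints in different components.
6-8 (7): add — endpoints in different components.
4-5 (8): add — endpoints in different components.
7-8 (8): add — endpoints in different components.
0-6 (11): skip — 0 and 6 already connected.
4-8 (11): add — endpoints in different components.
3-7 (13): skip — 3 and 7 already connected.
5-7 (19): skip — 5 and 7 already connected.
2-5 (20): add — endpoints in different components.
Edges rejected before the tree was complete: 3.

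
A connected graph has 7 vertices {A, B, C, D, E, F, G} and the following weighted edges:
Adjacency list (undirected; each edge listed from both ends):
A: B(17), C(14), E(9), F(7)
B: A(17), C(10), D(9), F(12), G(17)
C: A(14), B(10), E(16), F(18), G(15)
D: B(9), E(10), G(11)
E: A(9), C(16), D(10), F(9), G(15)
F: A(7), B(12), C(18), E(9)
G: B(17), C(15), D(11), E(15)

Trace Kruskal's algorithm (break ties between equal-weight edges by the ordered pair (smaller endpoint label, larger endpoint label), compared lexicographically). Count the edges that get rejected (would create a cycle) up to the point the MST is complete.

1

Sort edges by weight, then run Kruskal:
A-F (7): add — endpoints in different components.
A-E (9): add — endpoints in different components.
B-D (9): add — endpoints in different components.
E-F (9): skip — E and F already connected.
B-C (10): add — endpoints in different components.
D-E (10): add — endpoints in different components.
D-G (11): add — endpoints in different components.
Edges rejected before the tree was complete: 1.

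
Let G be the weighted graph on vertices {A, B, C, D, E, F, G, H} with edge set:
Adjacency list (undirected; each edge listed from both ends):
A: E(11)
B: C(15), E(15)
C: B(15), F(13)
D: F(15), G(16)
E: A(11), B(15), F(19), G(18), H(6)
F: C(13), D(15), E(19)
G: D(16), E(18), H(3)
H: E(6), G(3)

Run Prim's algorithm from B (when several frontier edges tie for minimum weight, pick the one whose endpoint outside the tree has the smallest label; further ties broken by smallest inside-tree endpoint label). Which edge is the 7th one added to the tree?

A-E

Prim's algorithm from B:
Step 1: cheapest edge leaving the tree is B-C (15); add C.
Step 2: cheapest edge leaving the tree is C-F (13); add F.
Step 3: cheapest edge leaving the tree is D-F (15); add D.
Step 4: cheapest edge leaving the tree is B-E (15); add E.
Step 5: cheapest edge leaving the tree is E-H (6); add H.
Step 6: cheapest edge leaving the tree is G-H (3); add G.
Step 7: cheapest edge leaving the tree is A-E (11); add A.
The 7th edge added is A-E.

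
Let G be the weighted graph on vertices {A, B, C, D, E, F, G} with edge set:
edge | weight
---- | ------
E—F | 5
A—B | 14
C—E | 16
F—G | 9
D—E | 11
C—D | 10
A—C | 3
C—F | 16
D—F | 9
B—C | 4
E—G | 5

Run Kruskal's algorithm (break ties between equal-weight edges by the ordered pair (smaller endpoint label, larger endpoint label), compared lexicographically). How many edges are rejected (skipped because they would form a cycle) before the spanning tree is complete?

1

Kruskal: consider edges lightest-first.
A—C (3): add — endpoints in different components.
B—C (4): add — endpoints in different components.
E—F (5): add — endpoints in different components.
E—G (5): add — endpoints in different components.
D—F (9): add — endpoints in different components.
F—G (9): skip — F and G already connected.
C—D (10): add — endpoints in different components.
Edges rejected before the tree was complete: 1.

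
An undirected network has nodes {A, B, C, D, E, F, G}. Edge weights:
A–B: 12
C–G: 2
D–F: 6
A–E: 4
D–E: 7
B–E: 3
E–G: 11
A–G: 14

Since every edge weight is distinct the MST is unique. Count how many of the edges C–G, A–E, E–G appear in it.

Kruskal's algorithm — process edges by increasing weight (ties by edge label):
C–G (2): add. Components now {A} {B} {C,G} {D} {E} {F}
B–E (3): add. Components now {A} {B,E} {C,G} {D} {F}
A–E (4): add. Components now {A,B,E} {C,G} {D} {F}
D–F (6): add. Components now {A,B,E} {C,G} {D,F}
D–E (7): add. Components now {A,B,D,E,F} {C,G}
E–G (11): add. Components now {A,B,C,D,E,F,G}
MST edge set: {C–G, B–E, A–E, D–F, D–E, E–G}.
Of the listed edges, {C–G, A–E, E–G} are in the MST → 3.

3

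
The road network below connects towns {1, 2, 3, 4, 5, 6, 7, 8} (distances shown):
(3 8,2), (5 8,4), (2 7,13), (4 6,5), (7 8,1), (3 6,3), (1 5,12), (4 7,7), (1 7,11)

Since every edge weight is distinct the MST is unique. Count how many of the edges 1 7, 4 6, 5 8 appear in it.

Sort edges by weight, then run Kruskal:
7 8 (1): add — endpoints in different components.
3 8 (2): add — endpoints in different components.
3 6 (3): add — endpoints in different components.
5 8 (4): add — endpoints in different components.
4 6 (5): add — endpoints in different components.
4 7 (7): skip — 4 and 7 already connected.
1 7 (11): add — endpoints in different components.
1 5 (12): skip — 1 and 5 already connected.
2 7 (13): add — endpoints in different components.
MST edge set: {7 8, 3 8, 3 6, 5 8, 4 6, 1 7, 2 7}.
Of the listed edges, {1 7, 4 6, 5 8} are in the MST → 3.

3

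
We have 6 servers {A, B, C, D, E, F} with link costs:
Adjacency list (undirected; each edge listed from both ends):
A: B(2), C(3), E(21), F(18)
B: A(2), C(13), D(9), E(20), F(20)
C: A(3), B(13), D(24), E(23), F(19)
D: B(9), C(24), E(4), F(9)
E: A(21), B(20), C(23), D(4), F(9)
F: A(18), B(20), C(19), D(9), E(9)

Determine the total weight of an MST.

Kruskal: consider edges lightest-first.
A-B (2): add — endpoints in different components.
A-C (3): add — endpoints in different components.
D-E (4): add — endpoints in different components.
B-D (9): add — endpoints in different components.
D-F (9): add — endpoints in different components.
MST edges: A-B, A-C, D-E, B-D, D-F; total weight 2+3+4+9+9 = 27.

27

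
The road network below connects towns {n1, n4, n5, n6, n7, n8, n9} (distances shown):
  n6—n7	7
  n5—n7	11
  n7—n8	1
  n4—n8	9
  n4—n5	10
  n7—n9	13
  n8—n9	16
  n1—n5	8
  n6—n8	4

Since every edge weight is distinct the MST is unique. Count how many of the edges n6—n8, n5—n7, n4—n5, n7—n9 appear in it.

Kruskal's algorithm — process edges by increasing weight (ties by edge label):
n7—n8 (1): add — endpoints in different components.
n6—n8 (4): add — endpoints in different components.
n6—n7 (7): skip — n7 and n6 already connected.
n1—n5 (8): add — endpoints in different components.
n4—n8 (9): add — endpoints in different components.
n4—n5 (10): add — endpoints in different components.
n5—n7 (11): skip — n7 and n5 already connected.
n7—n9 (13): add — endpoints in different components.
MST edge set: {n7—n8, n6—n8, n1—n5, n4—n8, n4—n5, n7—n9}.
Of the listed edges, {n6—n8, n4—n5, n7—n9} are in the MST → 3.

3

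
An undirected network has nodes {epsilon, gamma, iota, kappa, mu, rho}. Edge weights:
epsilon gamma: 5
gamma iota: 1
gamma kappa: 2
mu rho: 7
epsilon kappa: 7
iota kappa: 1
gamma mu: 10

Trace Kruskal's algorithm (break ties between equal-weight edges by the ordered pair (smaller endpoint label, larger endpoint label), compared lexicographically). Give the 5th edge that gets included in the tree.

Sort edges by weight, then run Kruskal:
gamma iota (1): add — endpoints in different components.
iota kappa (1): add — endpoints in different components.
gamma kappa (2): skip — kappa and gamma already connected.
epsilon gamma (5): add — endpoints in different components.
epsilon kappa (7): skip — kappa and epsilon already connected.
mu rho (7): add — endpoints in different components.
gamma mu (10): add — endpoints in different components.
The 5th edge added is gamma mu.

gamma-mu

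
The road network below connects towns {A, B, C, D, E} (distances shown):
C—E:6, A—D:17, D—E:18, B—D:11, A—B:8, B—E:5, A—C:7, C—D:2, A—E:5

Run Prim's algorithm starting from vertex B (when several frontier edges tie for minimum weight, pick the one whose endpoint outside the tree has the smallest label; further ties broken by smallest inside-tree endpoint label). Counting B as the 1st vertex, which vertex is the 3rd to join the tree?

A

Prim, starting at B.
Step 1: cheapest edge leaving the tree is B—E (5); add E.
Step 2: cheapest edge leaving the tree is A—E (5); add A.
Step 3: cheapest edge leaving the tree is C—E (6); add C.
Step 4: cheapest edge leaving the tree is C—D (2); add D.
Vertex order: B, E, A, C, D. The 3rd vertex is A.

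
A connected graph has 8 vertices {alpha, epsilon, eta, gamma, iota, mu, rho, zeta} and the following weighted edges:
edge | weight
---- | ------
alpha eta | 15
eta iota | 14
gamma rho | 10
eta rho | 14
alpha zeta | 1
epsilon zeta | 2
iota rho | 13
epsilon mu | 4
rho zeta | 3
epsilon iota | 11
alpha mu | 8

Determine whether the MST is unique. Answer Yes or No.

No

Kruskal: consider edges lightest-first.
alpha zeta (1): add — endpoints in different components.
epsilon zeta (2): add — endpoints in different components.
rho zeta (3): add — endpoints in different components.
epsilon mu (4): add — endpoints in different components.
alpha mu (8): skip — mu and alpha already connected.
gamma rho (10): add — endpoints in different components.
epsilon iota (11): add — endpoints in different components.
iota rho (13): skip — rho and iota already connected.
eta iota (14): add — endpoints in different components.
Non-tree edge eta rho has weight 14, equal to the heaviest edge on its tree cycle — swapping gives another MST of the same weight. Not unique.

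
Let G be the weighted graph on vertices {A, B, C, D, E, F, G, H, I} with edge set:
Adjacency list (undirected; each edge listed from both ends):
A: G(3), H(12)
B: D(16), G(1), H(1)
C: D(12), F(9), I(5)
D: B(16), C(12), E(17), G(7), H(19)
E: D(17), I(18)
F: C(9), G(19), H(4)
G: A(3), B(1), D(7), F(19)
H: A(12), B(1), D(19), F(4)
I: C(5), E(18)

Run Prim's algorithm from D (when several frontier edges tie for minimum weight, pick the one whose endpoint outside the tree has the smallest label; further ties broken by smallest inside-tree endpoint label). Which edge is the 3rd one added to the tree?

Prim, starting at D.
Step 1: frontier [D–G 7, C–D 12, B–D 16, D–E 17, D–H 19] → take D–G (7); add G.
Step 2: frontier [C–D 12, B–D 16, D–E 17, D–H 19, B–G 1, A–G 3, F–G 19] → take B–G (1); add B.
Step 3: frontier [B–H 1, C–D 12, D–E 17, D–H 19, A–G 3, F–G 19] → take B–H (1); add H.
Step 4: frontier [C–D 12, D–E 17, A–G 3, F–G 19, F–H 4, A–H 12] → take A–G (3); add A.
Step 5: frontier [C–D 12, D–E 17, F–G 19, F–H 4] → take F–H (4); add F.
Step 6: frontier [C–D 12, D–E 17, C–F 9] → take C–F (9); add C.
Step 7: frontier [C–I 5, D–E 17] → take C–I (5); add I.
Step 8: frontier [D–E 17, E–I 18] → take D–E (17); add E.
The 3rd edge added is B–H.

B-H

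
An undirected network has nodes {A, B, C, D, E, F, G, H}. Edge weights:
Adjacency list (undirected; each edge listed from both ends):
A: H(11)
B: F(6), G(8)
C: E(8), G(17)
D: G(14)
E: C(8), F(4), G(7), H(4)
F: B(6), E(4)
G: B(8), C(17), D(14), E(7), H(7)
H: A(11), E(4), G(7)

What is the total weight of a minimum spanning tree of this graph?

54

Kruskal's algorithm — process edges by increasing weight (ties by edge label):
E-F (4): add — endpoints in different components.
E-H (4): add — endpoints in different components.
B-F (6): add — endpoints in different components.
E-G (7): add — endpoints in different components.
G-H (7): skip — G and H already connected.
B-G (8): skip — B and G already connected.
C-E (8): add — endpoints in different components.
A-H (11): add — endpoints in different components.
D-G (14): add — endpoints in different components.
MST edges: E-F, E-H, B-F, E-G, C-E, A-H, D-G; total weight 4+4+6+7+8+11+14 = 54.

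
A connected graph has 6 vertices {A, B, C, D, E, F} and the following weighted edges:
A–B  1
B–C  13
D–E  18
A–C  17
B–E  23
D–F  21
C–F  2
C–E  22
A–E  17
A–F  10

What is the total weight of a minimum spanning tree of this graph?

48

Prim's algorithm from F:
Step 1: cheapest edge leaving the tree is C–F (2); add C.
Step 2: cheapest edge leaving the tree is A–F (10); add A.
Step 3: cheapest edge leaving the tree is A–B (1); add B.
Step 4: cheapest edge leaving the tree is A–E (17); add E.
Step 5: cheapest edge leaving the tree is D–E (18); add D.
MST edges: C–F, A–F, A–B, A–E, D–E; total weight 2+10+1+17+18 = 48.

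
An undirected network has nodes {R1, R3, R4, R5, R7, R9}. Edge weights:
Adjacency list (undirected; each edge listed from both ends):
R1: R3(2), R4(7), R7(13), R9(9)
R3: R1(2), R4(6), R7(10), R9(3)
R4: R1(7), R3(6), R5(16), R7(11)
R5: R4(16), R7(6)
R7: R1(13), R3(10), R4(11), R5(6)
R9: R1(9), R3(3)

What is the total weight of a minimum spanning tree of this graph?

Grow the tree from R7 using Prim:
Step 1: frontier [R5–R7 6, R3–R7 10, R4–R7 11, R1–R7 13] → take R5–R7 (6); add R5.
Step 2: frontier [R4–R5 16, R3–R7 10, R4–R7 11, R1–R7 13] → take R3–R7 (10); add R3.
Step 3: frontier [R1–R3 2, R3–R9 3, R3–R4 6, R4–R5 16, R4–R7 11, R1–R7 13] → take R1–R3 (2); add R1.
Step 4: frontier [R1–R4 7, R1–R9 9, R3–R9 3, R3–R4 6, R4–R5 16, R4–R7 11] → take R3–R9 (3); add R9.
Step 5: frontier [R1–R4 7, R3–R4 6, R4–R5 16, R4–R7 11] → take R3–R4 (6); add R4.
MST edges: R5–R7, R3–R7, R1–R3, R3–R9, R3–R4; total weight 6+10+2+3+6 = 27.

27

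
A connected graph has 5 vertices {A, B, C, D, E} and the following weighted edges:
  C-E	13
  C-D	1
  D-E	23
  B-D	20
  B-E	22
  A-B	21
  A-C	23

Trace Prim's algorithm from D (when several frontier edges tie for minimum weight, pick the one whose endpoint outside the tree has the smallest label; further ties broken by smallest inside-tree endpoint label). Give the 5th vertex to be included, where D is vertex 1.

Grow the tree from D using Prim:
Step 1: frontier [C-D 1, B-D 20, D-E 23] → take C-D (1); add C.
Step 2: frontier [C-E 13, A-C 23, B-D 20, D-E 23] → take C-E (13); add E.
Step 3: frontier [A-C 23, B-D 20, B-E 22] → take B-D (20); add B.
Step 4: frontier [A-B 21, A-C 23] → take A-B (21); add A.
Vertex order: D, C, E, B, A. The 5th vertex is A.

A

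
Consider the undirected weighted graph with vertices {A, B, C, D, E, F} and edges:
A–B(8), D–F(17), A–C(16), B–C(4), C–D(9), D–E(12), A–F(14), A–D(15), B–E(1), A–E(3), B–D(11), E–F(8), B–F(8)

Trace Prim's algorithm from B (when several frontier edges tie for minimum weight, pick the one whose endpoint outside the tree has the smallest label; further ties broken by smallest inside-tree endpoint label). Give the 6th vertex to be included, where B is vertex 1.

Prim, starting at B.
Step 1: cheapest edge leaving the tree is B–E (1); add E.
Step 2: cheapest edge leaving the tree is A–E (3); add A.
Step 3: cheapest edge leaving the tree is B–C (4); add C.
Step 4: cheapest edge leaving the tree is B–F (8); add F.
Step 5: cheapest edge leaving the tree is C–D (9); add D.
Vertex order: B, E, A, C, F, D. The 6th vertex is D.

D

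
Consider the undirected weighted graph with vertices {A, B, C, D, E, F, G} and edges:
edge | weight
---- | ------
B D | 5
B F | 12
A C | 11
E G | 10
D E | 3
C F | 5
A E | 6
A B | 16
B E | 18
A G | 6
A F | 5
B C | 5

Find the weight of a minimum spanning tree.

Sort edges by weight, then run Kruskal:
D E (3): add — endpoints in different components.
A F (5): add — endpoints in different components.
B C (5): add — endpoints in different components.
B D (5): add — endpoints in different components.
C F (5): add — endpoints in different components.
A E (6): skip — A and E already connected.
A G (6): add — endpoints in different components.
MST edges: D E, A F, B C, B D, C F, A G; total weight 3+5+5+5+5+6 = 29.

29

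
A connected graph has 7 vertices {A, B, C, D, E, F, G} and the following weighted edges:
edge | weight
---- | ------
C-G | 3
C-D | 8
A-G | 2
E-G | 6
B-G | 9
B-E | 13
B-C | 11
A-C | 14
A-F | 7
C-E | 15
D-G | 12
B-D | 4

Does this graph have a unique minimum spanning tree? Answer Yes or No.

Kruskal's algorithm — process edges by increasing weight (ties by edge label):
A-G (2): add — endpoints in different components.
C-G (3): add — endpoints in different components.
B-D (4): add — endpoints in different components.
E-G (6): add — endpoints in different components.
A-F (7): add — endpoints in different components.
C-D (8): add — endpoints in different components.
Every non-tree edge has weight strictly greater than the heaviest edge on the tree path between its endpoints, so the MST is unique.

Yes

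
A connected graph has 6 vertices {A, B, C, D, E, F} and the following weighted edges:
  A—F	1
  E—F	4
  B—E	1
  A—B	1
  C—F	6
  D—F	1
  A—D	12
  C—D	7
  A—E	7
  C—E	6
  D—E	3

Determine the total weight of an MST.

Prim, starting at C.
Step 1: cheapest edge leaving the tree is C—E (6); add E.
Step 2: cheapest edge leaving the tree is B—E (1); add B.
Step 3: cheapest edge leaving the tree is A—B (1); add A.
Step 4: cheapest edge leaving the tree is A—F (1); add F.
Step 5: cheapest edge leaving the tree is D—F (1); add D.
MST edges: C—E, B—E, A—B, A—F, D—F; total weight 6+1+1+1+1 = 10.

10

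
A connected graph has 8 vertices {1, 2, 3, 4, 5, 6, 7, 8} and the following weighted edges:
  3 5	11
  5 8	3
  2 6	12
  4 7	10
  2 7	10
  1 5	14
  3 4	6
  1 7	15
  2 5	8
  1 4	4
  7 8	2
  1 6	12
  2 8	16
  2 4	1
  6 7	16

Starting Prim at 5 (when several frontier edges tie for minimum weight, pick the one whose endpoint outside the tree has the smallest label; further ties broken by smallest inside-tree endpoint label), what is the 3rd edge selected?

2-5

Prim's algorithm from 5:
Step 1: cheapest edge leaving the tree is 5 8 (3); add 8.
Step 2: cheapest edge leaving the tree is 7 8 (2); add 7.
Step 3: cheapest edge leaving the tree is 2 5 (8); add 2.
Step 4: cheapest edge leaving the tree is 2 4 (1); add 4.
Step 5: cheapest edge leaving the tree is 1 4 (4); add 1.
Step 6: cheapest edge leaving the tree is 3 4 (6); add 3.
Step 7: cheapest edge leaving the tree is 1 6 (12); add 6.
The 3rd edge added is 2 5.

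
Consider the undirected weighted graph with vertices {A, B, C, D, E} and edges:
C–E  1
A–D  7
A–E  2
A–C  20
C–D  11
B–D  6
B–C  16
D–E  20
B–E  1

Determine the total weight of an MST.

Kruskal's algorithm — process edges by increasing weight (ties by edge label):
B–E (1): add. Components now {A} {B,E} {C} {D}
C–E (1): add. Components now {A} {B,C,E} {D}
A–E (2): add. Components now {A,B,C,E} {D}
B–D (6): add. Components now {A,B,C,D,E}
MST edges: B–E, C–E, A–E, B–D; total weight 1+1+2+6 = 10.

10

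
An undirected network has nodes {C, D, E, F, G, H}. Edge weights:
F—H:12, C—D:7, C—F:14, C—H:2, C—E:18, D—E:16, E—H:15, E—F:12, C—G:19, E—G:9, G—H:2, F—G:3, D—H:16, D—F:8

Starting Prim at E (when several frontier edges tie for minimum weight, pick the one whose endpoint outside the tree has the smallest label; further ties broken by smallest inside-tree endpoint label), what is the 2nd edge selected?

Prim, starting at E.
Step 1: cheapest edge leaving the tree is E—G (9); add G.
Step 2: cheapest edge leaving the tree is G—H (2); add H.
Step 3: cheapest edge leaving the tree is C—H (2); add C.
Step 4: cheapest edge leaving the tree is F—G (3); add F.
Step 5: cheapest edge leaving the tree is C—D (7); add D.
The 2nd edge added is G—H.

G-H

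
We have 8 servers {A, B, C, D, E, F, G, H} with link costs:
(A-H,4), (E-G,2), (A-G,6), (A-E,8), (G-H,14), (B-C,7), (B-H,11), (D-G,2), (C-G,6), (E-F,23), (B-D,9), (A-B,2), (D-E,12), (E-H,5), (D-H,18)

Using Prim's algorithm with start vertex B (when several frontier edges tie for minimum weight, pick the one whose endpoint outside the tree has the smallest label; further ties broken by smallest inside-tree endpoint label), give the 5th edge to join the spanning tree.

Prim, starting at B.
Step 1: cheapest edge leaving the tree is A-B (2); add A.
Step 2: cheapest edge leaving the tree is A-H (4); add H.
Step 3: cheapest edge leaving the tree is E-H (5); add E.
Step 4: cheapest edge leaving the tree is E-G (2); add G.
Step 5: cheapest edge leaving the tree is D-G (2); add D.
Step 6: cheapest edge leaving the tree is C-G (6); add C.
Step 7: cheapest edge leaving the tree is E-F (23); add F.
The 5th edge added is D-G.

D-G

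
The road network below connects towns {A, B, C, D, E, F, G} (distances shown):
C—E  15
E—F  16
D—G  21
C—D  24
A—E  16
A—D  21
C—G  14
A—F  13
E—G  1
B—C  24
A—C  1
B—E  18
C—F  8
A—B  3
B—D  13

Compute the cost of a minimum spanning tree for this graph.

Kruskal's algorithm — process edges by increasing weight (ties by edge label):
A—C (1): add. Components now {A,C} {B} {D} {E} {F} {G}
E—G (1): add. Components now {A,C} {B} {D} {E,G} {F}
A—B (3): add. Components now {A,B,C} {D} {E,G} {F}
C—F (8): add. Components now {A,B,C,F} {D} {E,G}
A—F (13): skip — A and F already connected.
B—D (13): add. Components now {A,B,C,D,F} {E,G}
C—G (14): add. Components now {A,B,C,D,E,F,G}
MST edges: A—C, E—G, A—B, C—F, B—D, C—G; total weight 1+1+3+8+13+14 = 40.

40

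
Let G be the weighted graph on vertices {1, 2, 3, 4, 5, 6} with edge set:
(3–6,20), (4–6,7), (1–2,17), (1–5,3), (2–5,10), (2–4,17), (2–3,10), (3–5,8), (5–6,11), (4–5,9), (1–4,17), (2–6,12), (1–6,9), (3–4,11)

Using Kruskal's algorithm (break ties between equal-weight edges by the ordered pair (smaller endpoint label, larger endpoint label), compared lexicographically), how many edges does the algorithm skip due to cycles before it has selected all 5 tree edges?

1

Sort edges by weight, then run Kruskal:
1–5 (3): add. Components now {1,5} {2} {3} {4} {6}
4–6 (7): add. Components now {1,5} {2} {3} {4,6}
3–5 (8): add. Components now {1,3,5} {2} {4,6}
1–6 (9): add. Components now {1,3,4,5,6} {2}
4–5 (9): skip — 4 and 5 already connected.
2–3 (10): add. Components now {1,2,3,4,5,6}
Edges rejected before the tree was complete: 1.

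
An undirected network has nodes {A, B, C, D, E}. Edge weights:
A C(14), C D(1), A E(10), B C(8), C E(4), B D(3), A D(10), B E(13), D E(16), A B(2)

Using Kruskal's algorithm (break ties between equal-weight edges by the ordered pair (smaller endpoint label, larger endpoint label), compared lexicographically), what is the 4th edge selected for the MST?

Kruskal: consider edges lightest-first.
C D (1): add — endpoints in different components.
A B (2): add — endpoints in different components.
B D (3): add — endpoints in different components.
C E (4): add — endpoints in different components.
The 4th edge added is C E.

C-E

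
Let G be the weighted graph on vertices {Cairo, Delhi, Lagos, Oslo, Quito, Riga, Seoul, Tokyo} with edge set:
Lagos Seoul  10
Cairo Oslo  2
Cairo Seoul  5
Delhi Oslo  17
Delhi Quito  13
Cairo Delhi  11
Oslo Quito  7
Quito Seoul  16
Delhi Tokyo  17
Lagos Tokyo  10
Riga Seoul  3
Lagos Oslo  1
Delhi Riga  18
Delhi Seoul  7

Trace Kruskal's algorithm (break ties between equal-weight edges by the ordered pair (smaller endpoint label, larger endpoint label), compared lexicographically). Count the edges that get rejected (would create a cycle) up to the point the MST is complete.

1

Kruskal: consider edges lightest-first.
Lagos Oslo (1): add — endpoints in different components.
Cairo Oslo (2): add — endpoints in different components.
Riga Seoul (3): add — endpoints in different components.
Cairo Seoul (5): add — endpoints in different components.
Delhi Seoul (7): add — endpoints in different components.
Oslo Quito (7): add — endpoints in different components.
Lagos Seoul (10): skip — Seoul and Lagos already connected.
Lagos Tokyo (10): add — endpoints in different components.
Edges rejected before the tree was complete: 1.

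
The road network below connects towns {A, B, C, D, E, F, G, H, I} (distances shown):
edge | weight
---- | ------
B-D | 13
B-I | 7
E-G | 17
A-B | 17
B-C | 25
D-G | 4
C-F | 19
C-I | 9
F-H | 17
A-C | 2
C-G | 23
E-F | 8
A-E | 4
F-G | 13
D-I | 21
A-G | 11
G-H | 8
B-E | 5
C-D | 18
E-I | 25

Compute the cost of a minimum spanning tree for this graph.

Prim, starting at I.
Step 1: cheapest edge leaving the tree is B-I (7); add B.
Step 2: cheapest edge leaving the tree is B-E (5); add E.
Step 3: cheapest edge leaving the tree is A-E (4); add A.
Step 4: cheapest edge leaving the tree is A-C (2); add C.
Step 5: cheapest edge leaving the tree is E-F (8); add F.
Step 6: cheapest edge leaving the tree is A-G (11); add G.
Step 7: cheapest edge leaving the tree is D-G (4); add D.
Step 8: cheapest edge leaving the tree is G-H (8); add H.
MST edges: B-I, B-E, A-E, A-C, E-F, A-G, D-G, G-H; total weight 7+5+4+2+8+11+4+8 = 49.

49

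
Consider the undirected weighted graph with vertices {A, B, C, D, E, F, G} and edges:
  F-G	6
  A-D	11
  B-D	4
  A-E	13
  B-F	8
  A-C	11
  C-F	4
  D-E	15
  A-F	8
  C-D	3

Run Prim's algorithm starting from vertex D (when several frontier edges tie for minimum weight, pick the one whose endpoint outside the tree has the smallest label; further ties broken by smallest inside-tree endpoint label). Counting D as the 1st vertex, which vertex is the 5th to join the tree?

Prim's algorithm from D:
Step 1: frontier [C-D 3, B-D 4, A-D 11, D-E 15] → take C-D (3); add C.
Step 2: frontier [C-F 4, A-C 11, B-D 4, A-D 11, D-E 15] → take B-D (4); add B.
Step 3: frontier [B-F 8, C-F 4, A-C 11, A-D 11, D-E 15] → take C-F (4); add F.
Step 4: frontier [A-C 11, A-D 11, D-E 15, F-G 6, A-F 8] → take F-G (6); add G.
Step 5: frontier [A-C 11, A-D 11, D-E 15, A-F 8] → take A-F (8); add A.
Step 6: frontier [A-E 13, D-E 15] → take A-E (13); add E.
Vertex order: D, C, B, F, G, A, E. The 5th vertex is G.

G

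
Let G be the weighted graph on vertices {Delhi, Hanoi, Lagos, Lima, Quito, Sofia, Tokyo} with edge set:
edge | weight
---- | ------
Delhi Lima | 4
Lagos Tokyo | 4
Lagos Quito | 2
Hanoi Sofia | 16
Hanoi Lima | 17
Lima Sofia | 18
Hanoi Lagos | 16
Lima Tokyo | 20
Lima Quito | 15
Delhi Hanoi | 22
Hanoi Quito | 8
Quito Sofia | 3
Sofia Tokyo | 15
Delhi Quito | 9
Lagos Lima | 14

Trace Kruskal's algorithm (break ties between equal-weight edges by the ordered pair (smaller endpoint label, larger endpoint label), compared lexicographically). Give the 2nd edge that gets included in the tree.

Quito-Sofia

Kruskal's algorithm — process edges by increasing weight (ties by edge label):
Lagos Quito (2): add — endpoints in different components.
Quito Sofia (3): add — endpoints in different components.
Delhi Lima (4): add — endpoints in different components.
Lagos Tokyo (4): add — endpoints in different components.
Hanoi Quito (8): add — endpoints in different components.
Delhi Quito (9): add — endpoints in different components.
The 2nd edge added is Quito Sofia.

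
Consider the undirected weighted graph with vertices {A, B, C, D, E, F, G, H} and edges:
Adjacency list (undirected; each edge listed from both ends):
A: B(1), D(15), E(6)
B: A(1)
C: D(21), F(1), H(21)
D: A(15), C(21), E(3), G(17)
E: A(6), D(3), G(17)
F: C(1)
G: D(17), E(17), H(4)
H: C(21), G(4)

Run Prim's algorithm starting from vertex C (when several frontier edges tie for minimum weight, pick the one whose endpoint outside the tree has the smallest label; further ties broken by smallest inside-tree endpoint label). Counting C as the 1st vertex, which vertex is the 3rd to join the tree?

Grow the tree from C using Prim:
Step 1: frontier [C—F 1, C—D 21, C—H 21] → take C—F (1); add F.
Step 2: frontier [C—D 21, C—H 21] → take C—D (21); add D.
Step 3: frontier [C—H 21, D—E 3, A—D 15, D—G 17] → take D—E (3); add E.
Step 4: frontier [C—H 21, A—D 15, D—G 17, A—E 6, E—G 17] → take A—E (6); add A.
Step 5: frontier [A—B 1, C—H 21, D—G 17, E—G 17] → take A—B (1); add B.
Step 6: frontier [C—H 21, D—G 17, E—G 17] → take D—G (17); add G.
Step 7: frontier [C—H 21, G—H 4] → take G—H (4); add H.
Vertex order: C, F, D, E, A, B, G, H. The 3rd vertex is D.

D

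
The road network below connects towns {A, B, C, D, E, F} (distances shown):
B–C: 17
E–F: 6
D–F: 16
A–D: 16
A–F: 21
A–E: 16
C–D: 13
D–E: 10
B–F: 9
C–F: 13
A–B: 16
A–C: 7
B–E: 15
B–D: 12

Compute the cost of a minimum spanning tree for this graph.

45

Kruskal: consider edges lightest-first.
E–F (6): add — endpoints in different components.
A–C (7): add — endpoints in different components.
B–F (9): add — endpoints in different components.
D–E (10): add — endpoints in different components.
B–D (12): skip — B and D already connected.
C–D (13): add — endpoints in different components.
MST edges: E–F, A–C, B–F, D–E, C–D; total weight 6+7+9+10+13 = 45.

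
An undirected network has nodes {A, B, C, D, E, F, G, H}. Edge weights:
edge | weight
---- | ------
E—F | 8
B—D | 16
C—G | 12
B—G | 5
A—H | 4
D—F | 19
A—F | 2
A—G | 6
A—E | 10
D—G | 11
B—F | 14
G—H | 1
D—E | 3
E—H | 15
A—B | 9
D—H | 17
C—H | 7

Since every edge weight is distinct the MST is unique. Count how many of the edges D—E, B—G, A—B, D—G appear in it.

Sort edges by weight, then run Kruskal:
G—H (1): add — endpoints in different components.
A—F (2): add — endpoints in different components.
D—E (3): add — endpoints in different components.
A—H (4): add — endpoints in different components.
B—G (5): add — endpoints in different components.
A—G (6): skip — A and G already connected.
C—H (7): add — endpoints in different components.
E—F (8): add — endpoints in different components.
MST edge set: {G—H, A—F, D—E, A—H, B—G, C—H, E—F}.
Of the listed edges, {D—E, B—G} are in the MST → 2.

2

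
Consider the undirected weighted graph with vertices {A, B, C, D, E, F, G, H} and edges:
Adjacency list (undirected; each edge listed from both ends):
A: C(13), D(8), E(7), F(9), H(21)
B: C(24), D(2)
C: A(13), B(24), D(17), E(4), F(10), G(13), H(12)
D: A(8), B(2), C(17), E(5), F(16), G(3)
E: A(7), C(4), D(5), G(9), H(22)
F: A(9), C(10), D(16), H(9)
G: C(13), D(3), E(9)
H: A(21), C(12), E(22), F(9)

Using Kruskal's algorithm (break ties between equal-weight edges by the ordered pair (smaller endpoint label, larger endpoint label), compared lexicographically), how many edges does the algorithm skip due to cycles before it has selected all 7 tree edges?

2

Sort edges by weight, then run Kruskal:
B D (2): add — endpoints in different components.
D G (3): add — endpoints in different components.
C E (4): add — endpoints in different components.
D E (5): add — endpoints in different components.
A E (7): add — endpoints in different components.
A D (8): skip — A and D already connected.
A F (9): add — endpoints in different components.
E G (9): skip — E and G already connected.
F H (9): add — endpoints in different components.
Edges rejected before the tree was complete: 2.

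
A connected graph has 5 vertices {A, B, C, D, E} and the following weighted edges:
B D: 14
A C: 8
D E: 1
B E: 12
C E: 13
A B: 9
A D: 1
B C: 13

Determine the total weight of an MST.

19

Kruskal's algorithm — process edges by increasing weight (ties by edge label):
A D (1): add — endpoints in different components.
D E (1): add — endpoints in different components.
A C (8): add — endpoints in different components.
A B (9): add — endpoints in different components.
MST edges: A D, D E, A C, A B; total weight 1+1+8+9 = 19.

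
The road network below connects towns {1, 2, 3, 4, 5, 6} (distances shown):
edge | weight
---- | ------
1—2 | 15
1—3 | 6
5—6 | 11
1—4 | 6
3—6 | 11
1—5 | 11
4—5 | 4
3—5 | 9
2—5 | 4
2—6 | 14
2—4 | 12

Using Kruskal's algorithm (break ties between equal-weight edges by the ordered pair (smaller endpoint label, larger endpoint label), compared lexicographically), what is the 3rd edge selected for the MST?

Kruskal's algorithm — process edges by increasing weight (ties by edge label):
2—5 (4): add. Components now {1} {2,5} {3} {4} {6}
4—5 (4): add. Components now {1} {2,4,5} {3} {6}
1—3 (6): add. Components now {1,3} {2,4,5} {6}
1—4 (6): add. Components now {1,2,3,4,5} {6}
3—5 (9): skip — 3 and 5 already connected.
1—5 (11): skip — 1 and 5 already connected.
3—6 (11): add. Components now {1,2,3,4,5,6}
The 3rd edge added is 1—3.

1-3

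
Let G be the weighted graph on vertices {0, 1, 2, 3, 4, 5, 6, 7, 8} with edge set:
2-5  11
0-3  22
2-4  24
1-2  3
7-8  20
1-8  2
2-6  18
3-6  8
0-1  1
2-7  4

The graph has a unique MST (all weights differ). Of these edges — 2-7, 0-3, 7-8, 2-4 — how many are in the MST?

Sort edges by weight, then run Kruskal:
0-1 (1): add — endpoints in different components.
1-8 (2): add — endpoints in different components.
1-2 (3): add — endpoints in different components.
2-7 (4): add — endpoints in different components.
3-6 (8): add — endpoints in different components.
2-5 (11): add — endpoints in different components.
2-6 (18): add — endpoints in different components.
7-8 (20): skip — 7 and 8 already connected.
0-3 (22): skip — 0 and 3 already connected.
2-4 (24): add — endpoints in different components.
MST edge set: {0-1, 1-8, 1-2, 2-7, 3-6, 2-5, 2-6, 2-4}.
Of the listed edges, {2-7, 2-4} are in the MST → 2.

2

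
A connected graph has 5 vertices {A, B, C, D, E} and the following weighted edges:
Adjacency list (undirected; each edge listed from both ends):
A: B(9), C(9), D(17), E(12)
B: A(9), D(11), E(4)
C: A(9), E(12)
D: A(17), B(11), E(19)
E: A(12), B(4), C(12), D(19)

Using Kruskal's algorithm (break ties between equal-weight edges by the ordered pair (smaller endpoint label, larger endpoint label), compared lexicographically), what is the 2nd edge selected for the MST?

A-B

Kruskal: consider edges lightest-first.
B-E (4): add — endpoints in different components.
A-B (9): add — endpoints in different components.
A-C (9): add — endpoints in different components.
B-D (11): add — endpoints in different components.
The 2nd edge added is A-B.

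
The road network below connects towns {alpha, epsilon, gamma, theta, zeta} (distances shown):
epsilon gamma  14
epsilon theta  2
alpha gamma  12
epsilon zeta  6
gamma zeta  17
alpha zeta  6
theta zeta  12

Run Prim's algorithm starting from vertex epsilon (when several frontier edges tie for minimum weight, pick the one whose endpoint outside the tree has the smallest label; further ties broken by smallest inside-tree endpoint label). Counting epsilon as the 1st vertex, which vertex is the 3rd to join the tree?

Prim, starting at epsilon.
Step 1: frontier [epsilon theta 2, epsilon zeta 6, epsilon gamma 14] → take epsilon theta (2); add theta.
Step 2: frontier [epsilon zeta 6, epsilon gamma 14, theta zeta 12] → take epsilon zeta (6); add zeta.
Step 3: frontier [epsilon gamma 14, alpha zeta 6, gamma zeta 17] → take alpha zeta (6); add alpha.
Step 4: frontier [alpha gamma 12, epsilon gamma 14, gamma zeta 17] → take alpha gamma (12); add gamma.
Vertex order: epsilon, theta, zeta, alpha, gamma. The 3rd vertex is zeta.

zeta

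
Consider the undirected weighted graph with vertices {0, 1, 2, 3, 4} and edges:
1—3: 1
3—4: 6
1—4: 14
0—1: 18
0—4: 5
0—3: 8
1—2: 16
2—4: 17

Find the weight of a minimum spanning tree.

Prim's algorithm from 1:
Step 1: frontier [1—3 1, 1—4 14, 1—2 16, 0—1 18] → take 1—3 (1); add 3.
Step 2: frontier [1—4 14, 1—2 16, 0—1 18, 3—4 6, 0—3 8] → take 3—4 (6); add 4.
Step 3: frontier [1—2 16, 0—1 18, 0—3 8, 0—4 5, 2—4 17] → take 0—4 (5); add 0.
Step 4: frontier [1—2 16, 2—4 17] → take 1—2 (16); add 2.
MST edges: 1—3, 3—4, 0—4, 1—2; total weight 1+6+5+16 = 28.

28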